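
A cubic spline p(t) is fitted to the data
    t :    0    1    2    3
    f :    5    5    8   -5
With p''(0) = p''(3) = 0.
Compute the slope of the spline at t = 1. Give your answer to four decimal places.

With m_i denoting the second derivative at x_i, h_i = 1, 1, 1, and Δ_i = (y_(i+1) − y_i)/h_i = 0, 3, -13:
  1·m_0 + 4·m_1 + 1·m_2 = 6(Δ_1 - Δ_0) = 18
  1·m_1 + 4·m_2 + 1·m_3 = 6(Δ_2 - Δ_1) = -96
Natural end conditions: m_0 = m_3 = 0.
Forward elimination and back-substitution give m_0 = 0, m_1 = 56/5, m_2 = -134/5, m_3 = 0.
On [1, 2], p'(t) = b_1 + 2c_1·(t - 1) + 3d_1·(t - 1)² with b_1 = Δ_1 - h_1(2m_1 + m_2)/6 = 56/15, c_1 = m_1/2 = 28/5, d_1 = (m_2 - m_1)/(6h_1) = -19/3. So p'(1) = 56/15.

3.7333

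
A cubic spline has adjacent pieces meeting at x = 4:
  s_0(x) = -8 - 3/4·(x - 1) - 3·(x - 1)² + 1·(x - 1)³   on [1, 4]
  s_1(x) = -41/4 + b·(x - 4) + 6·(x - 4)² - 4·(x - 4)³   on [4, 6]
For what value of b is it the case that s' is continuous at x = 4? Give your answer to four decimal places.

s_0'(x) = -3/4 - 6·(x - 1) + 3·(x - 1)², so s_0'(4) = 33/4. On the right, s_1'(4) = b, so b = 33/4.

8.2500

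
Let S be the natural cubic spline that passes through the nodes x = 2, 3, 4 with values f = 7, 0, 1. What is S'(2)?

Let M_i = S''(x_i). Step sizes h_i = 1, 1; slopes of the chords Δ_i = (y_(i+1) - y_i)/h_i = -7, 1.
  1·M_0 + 4·M_1 + 1·M_2 = 6(Δ_1 - Δ_0) = 48
Natural end conditions: M_0 = M_2 = 0.
Solving: M_0 = 0, M_1 = 12, M_2 = 0.
On [2, 3], S'(x) = b_0 + 2c_0·(x - 2) + 3d_0·(x - 2)² with b_0 = Δ_0 - h_0(2M_0 + M_1)/6 = -9, c_0 = M_0/2 = 0, d_0 = (M_1 - M_0)/(6h_0) = 2. So S'(2) = -9.

-9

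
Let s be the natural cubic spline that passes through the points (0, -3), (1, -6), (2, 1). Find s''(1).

15

With M_i denoting the second derivative at x_i, h_i = 1, 1, and Δ_i = (y_(i+1) − y_i)/h_i = -3, 7:
  1·M_0 + 4·M_1 + 1·M_2 = 6(Δ_1 - Δ_0) = 60
Natural end conditions: M_0 = M_2 = 0.
Solving the tridiagonal system: M_0 = 0, M_1 = 15, M_2 = 0.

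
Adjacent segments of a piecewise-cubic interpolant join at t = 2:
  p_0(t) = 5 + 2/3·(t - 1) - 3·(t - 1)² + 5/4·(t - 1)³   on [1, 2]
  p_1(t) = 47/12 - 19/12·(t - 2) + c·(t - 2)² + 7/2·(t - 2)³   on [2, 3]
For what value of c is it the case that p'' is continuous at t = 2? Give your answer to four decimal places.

p_0''(t) = -6 + 15/2·(t - 1), so p_0''(2) = 3/2. On the right, p_1''(2) = 2c, so c = 3/4.

0.7500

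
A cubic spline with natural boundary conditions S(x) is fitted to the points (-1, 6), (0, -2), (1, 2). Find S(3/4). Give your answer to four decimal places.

With σ_i denoting the second derivative at x_i, h_i = 1, 1, and Δ_i = (y_(i+1) − y_i)/h_i = -8, 4:
  1·σ_0 + 4·σ_1 + 1·σ_2 = 6(Δ_1 - Δ_0) = 72
Natural end conditions: σ_0 = σ_2 = 0.
Solving the tridiagonal system: σ_0 = 0, σ_1 = 18, σ_2 = 0.
On [0, 1], S(x) = -2 - 2·x + 9·x² - 3·x³.
With x = 3/4: S(3/4) = 19/64.

0.2969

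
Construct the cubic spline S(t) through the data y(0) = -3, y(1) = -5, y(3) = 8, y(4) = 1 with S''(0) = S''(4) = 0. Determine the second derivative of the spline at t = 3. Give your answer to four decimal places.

-18.3750

Write M_i for S''(x_i). With h_i = 1, 2, 1 and divided differences Δ_i = -2, 13/2, -7, the continuity of S' gives the tridiagonal system
  1·M_0 + 6·M_1 + 2·M_2 = 6(Δ_1 - Δ_0) = 51
  2·M_1 + 6·M_2 + 1·M_3 = 6(Δ_2 - Δ_1) = -81
Natural end conditions: M_0 = M_3 = 0.
Hence M_0 = 0, M_1 = 117/8, M_2 = -147/8, M_3 = 0.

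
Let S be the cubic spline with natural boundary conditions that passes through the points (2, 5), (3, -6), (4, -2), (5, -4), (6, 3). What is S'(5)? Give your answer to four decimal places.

0.7857

Let m_i = S''(x_i). Step sizes h_i = 1, 1, 1, 1; slopes of the chords Δ_i = (y_(i+1) - y_i)/h_i = -11, 4, -2, 7.
  1·m_0 + 4·m_1 + 1·m_2 = 6(Δ_1 - Δ_0) = 90
  1·m_1 + 4·m_2 + 1·m_3 = 6(Δ_2 - Δ_1) = -36
  1·m_2 + 4·m_3 + 1·m_4 = 6(Δ_3 - Δ_2) = 54
Natural end conditions: m_0 = m_4 = 0.
Solving: m_0 = 0, m_1 = 387/14, m_2 = -144/7, m_3 = 261/14, m_4 = 0.
On [5, 6], S'(x) = b_3 + 2c_3·(x - 5) + 3d_3·(x - 5)² with b_3 = Δ_3 - h_3(2m_3 + m_4)/6 = 11/14, c_3 = m_3/2 = 261/28, d_3 = (m_4 - m_3)/(6h_3) = -87/28. So S'(5) = 11/14.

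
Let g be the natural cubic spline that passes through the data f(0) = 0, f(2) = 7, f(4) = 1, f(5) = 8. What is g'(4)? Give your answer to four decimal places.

2.7727

With m_i denoting the second derivative at x_i, h_i = 2, 2, 1, and Δ_i = (y_(i+1) − y_i)/h_i = 7/2, -3, 7:
  2·m_0 + 8·m_1 + 2·m_2 = 6(Δ_1 - Δ_0) = -39
  2·m_1 + 6·m_2 + 1·m_3 = 6(Δ_2 - Δ_1) = 60
Natural end conditions: m_0 = m_3 = 0.
Hence m_0 = 0, m_1 = -177/22, m_2 = 279/22, m_3 = 0.
On [4, 5], g'(t) = b_2 + 2c_2·(t - 4) + 3d_2·(t - 4)² with b_2 = Δ_2 - h_2(2m_2 + m_3)/6 = 61/22, c_2 = m_2/2 = 279/44, d_2 = (m_3 - m_2)/(6h_2) = -93/44. So g'(4) = 61/22.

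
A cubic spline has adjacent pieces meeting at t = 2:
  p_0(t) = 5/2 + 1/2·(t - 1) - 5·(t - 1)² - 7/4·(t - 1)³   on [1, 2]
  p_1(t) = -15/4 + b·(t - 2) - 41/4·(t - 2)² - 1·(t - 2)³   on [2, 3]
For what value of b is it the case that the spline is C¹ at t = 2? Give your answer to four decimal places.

p_0'(t) = 1/2 - 10·(t - 1) - 21/4·(t - 1)², so p_0'(2) = -59/4. On the right, p_1'(2) = b, so b = -59/4.

-14.7500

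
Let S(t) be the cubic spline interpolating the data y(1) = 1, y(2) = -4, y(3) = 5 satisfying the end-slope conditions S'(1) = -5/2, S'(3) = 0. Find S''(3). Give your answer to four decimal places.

-46.7500

With M_i denoting the second derivative at x_i, h_i = 1, 1, and Δ_i = (y_(i+1) − y_i)/h_i = -5, 9:
  1·M_0 + 4·M_1 + 1·M_2 = 6(Δ_1 - Δ_0) = 84
Clamped end conditions give two more equations: 2h_0·M_0 + h_0·M_1 = 6(Δ_0 - S'(1)) = -15 and h_1·M_1 + 2h_1·M_2 = 6(S'(3) - Δ_1) = -54.
Solving the tridiagonal system: M_0 = -109/4, M_1 = 79/2, M_2 = -187/4.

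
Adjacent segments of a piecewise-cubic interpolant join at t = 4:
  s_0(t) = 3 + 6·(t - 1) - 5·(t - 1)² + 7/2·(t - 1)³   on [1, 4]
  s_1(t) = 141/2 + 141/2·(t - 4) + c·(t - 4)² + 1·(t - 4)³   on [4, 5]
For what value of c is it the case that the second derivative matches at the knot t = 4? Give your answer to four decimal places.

26.5000

s_0''(t) = -10 + 21·(t - 1), so s_0''(4) = 53. On the right, s_1''(4) = 2c, so c = 53/2.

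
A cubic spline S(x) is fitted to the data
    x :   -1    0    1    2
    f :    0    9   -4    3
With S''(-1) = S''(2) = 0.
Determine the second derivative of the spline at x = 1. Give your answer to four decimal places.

With m_i denoting the second derivative at x_i, h_i = 1, 1, 1, and Δ_i = (y_(i+1) − y_i)/h_i = 9, -13, 7:
  1·m_0 + 4·m_1 + 1·m_2 = 6(Δ_1 - Δ_0) = -132
  1·m_1 + 4·m_2 + 1·m_3 = 6(Δ_2 - Δ_1) = 120
Natural end conditions: m_0 = m_3 = 0.
Hence m_0 = 0, m_1 = -216/5, m_2 = 204/5, m_3 = 0.

40.8000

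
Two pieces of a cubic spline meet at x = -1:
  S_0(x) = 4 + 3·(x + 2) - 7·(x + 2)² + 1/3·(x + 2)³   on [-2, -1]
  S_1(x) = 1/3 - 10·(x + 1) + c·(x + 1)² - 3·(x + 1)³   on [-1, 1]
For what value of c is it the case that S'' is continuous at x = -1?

-6

S_0''(x) = -14 + 2·(x + 2), so S_0''(-1) = -12. On the right, S_1''(-1) = 2c, so c = -6.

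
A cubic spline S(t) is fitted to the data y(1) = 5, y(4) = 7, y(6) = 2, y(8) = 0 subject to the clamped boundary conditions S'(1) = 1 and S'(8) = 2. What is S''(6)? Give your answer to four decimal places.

Write M_i for S''(x_i). With h_i = 3, 2, 2 and divided differences Δ_i = 2/3, -5/2, -1, the continuity of S' gives the tridiagonal system
  3·M_0 + 10·M_1 + 2·M_2 = 6(Δ_1 - Δ_0) = -19
  2·M_1 + 8·M_2 + 2·M_3 = 6(Δ_2 - Δ_1) = 9
Clamped end conditions give two more equations: 2h_0·M_0 + h_0·M_1 = 6(Δ_0 - S'(1)) = -2 and h_2·M_2 + 2h_2·M_3 = 6(S'(8) - Δ_2) = 18.
Forward elimination and back-substitution give M_0 = 89/111, M_1 = -84/37, M_2 = 24/37, M_3 = 309/74.

0.6486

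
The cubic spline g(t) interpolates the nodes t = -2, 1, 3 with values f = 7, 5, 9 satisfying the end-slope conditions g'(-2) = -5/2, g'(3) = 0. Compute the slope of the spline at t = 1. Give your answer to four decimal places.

1.9000

Put m_i = g'' at the i-th knot. Here h = (3, 2) and Δ = (-2/3, 2), so the interior equations h_(i-1)·m_(i-1) + 2(h_(i-1)+h_i)·m_i + h_i·m_(i+1) = 6(Δ_i − Δ_(i-1)) read
  3·m_0 + 10·m_1 + 2·m_2 = 6(Δ_1 - Δ_0) = 16
Clamped end conditions give two more equations: 2h_0·m_0 + h_0·m_1 = 6(Δ_0 - g'(-2)) = 11 and h_1·m_1 + 2h_1·m_2 = 6(g'(3) - Δ_1) = -12.
Solving: m_0 = 11/15, m_1 = 11/5, m_2 = -41/10.
On [1, 3], g'(t) = b_1 + 2c_1·(t - 1) + 3d_1·(t - 1)² with b_1 = Δ_1 - h_1(2m_1 + m_2)/6 = 19/10, c_1 = m_1/2 = 11/10, d_1 = (m_2 - m_1)/(6h_1) = -21/40. So g'(1) = 19/10.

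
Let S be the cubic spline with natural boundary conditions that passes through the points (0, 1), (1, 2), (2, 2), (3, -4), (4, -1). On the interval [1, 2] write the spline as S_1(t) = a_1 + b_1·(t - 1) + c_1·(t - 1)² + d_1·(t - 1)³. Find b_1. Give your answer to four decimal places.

1.6429

Put m_i = S'' at the i-th knot. Here h = (1, 1, 1, 1) and Δ = (1, 0, -6, 3), so the interior equations h_(i-1)·m_(i-1) + 2(h_(i-1)+h_i)·m_i + h_i·m_(i+1) = 6(Δ_i − Δ_(i-1)) read
  1·m_0 + 4·m_1 + 1·m_2 = 6(Δ_1 - Δ_0) = -6
  1·m_1 + 4·m_2 + 1·m_3 = 6(Δ_2 - Δ_1) = -36
  1·m_2 + 4·m_3 + 1·m_4 = 6(Δ_3 - Δ_2) = 54
Natural end conditions: m_0 = m_4 = 0.
Forward elimination and back-substitution give m_0 = 0, m_1 = 27/14, m_2 = -96/7, m_3 = 237/14, m_4 = 0.
On [1, 2], with S_1(t) = a_1 + b_1·(t - 1) + c_1·(t - 1)² + d_1·(t - 1)³: c_1 = m_1/2 = 27/28, d_1 = (m_2 - m_1)/(6h_1) = -73/28, b_1 = Δ_1 - h_1(2m_1 + m_2)/6 = 23/14.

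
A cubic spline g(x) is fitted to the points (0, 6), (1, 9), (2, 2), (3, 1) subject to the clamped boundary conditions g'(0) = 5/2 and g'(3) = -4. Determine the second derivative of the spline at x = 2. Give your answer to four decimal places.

19.4667

Put σ_i = g'' at the i-th knot. Here h = (1, 1, 1) and Δ = (3, -7, -1), so the interior equations h_(i-1)·σ_(i-1) + 2(h_(i-1)+h_i)·σ_i + h_i·σ_(i+1) = 6(Δ_i − Δ_(i-1)) read
  1·σ_0 + 4·σ_1 + 1·σ_2 = 6(Δ_1 - Δ_0) = -60
  1·σ_1 + 4·σ_2 + 1·σ_3 = 6(Δ_2 - Δ_1) = 36
Clamped end conditions give two more equations: 2h_0·σ_0 + h_0·σ_1 = 6(Δ_0 - g'(0)) = 3 and h_2·σ_2 + 2h_2·σ_3 = 6(g'(3) - Δ_2) = -18.
Solving: σ_0 = 196/15, σ_1 = -347/15, σ_2 = 292/15, σ_3 = -281/15.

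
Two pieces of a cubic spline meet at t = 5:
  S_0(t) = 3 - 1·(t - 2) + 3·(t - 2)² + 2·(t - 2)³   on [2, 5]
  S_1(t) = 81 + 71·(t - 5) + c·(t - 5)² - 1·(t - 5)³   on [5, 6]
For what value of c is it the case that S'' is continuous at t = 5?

21

S_0''(t) = 6 + 12·(t - 2), so S_0''(5) = 42. On the right, S_1''(5) = 2c, so c = 21.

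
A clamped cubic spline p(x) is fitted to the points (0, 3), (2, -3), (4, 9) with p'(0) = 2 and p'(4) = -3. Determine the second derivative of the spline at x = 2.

16

Put M_i = p'' at the i-th knot. Here h = (2, 2) and Δ = (-3, 6), so the interior equations h_(i-1)·M_(i-1) + 2(h_(i-1)+h_i)·M_i + h_i·M_(i+1) = 6(Δ_i − Δ_(i-1)) read
  2·M_0 + 8·M_1 + 2·M_2 = 6(Δ_1 - Δ_0) = 54
Clamped end conditions give two more equations: 2h_0·M_0 + h_0·M_1 = 6(Δ_0 - p'(0)) = -30 and h_1·M_1 + 2h_1·M_2 = 6(p'(4) - Δ_1) = -54.
Solving: M_0 = -31/2, M_1 = 16, M_2 = -43/2.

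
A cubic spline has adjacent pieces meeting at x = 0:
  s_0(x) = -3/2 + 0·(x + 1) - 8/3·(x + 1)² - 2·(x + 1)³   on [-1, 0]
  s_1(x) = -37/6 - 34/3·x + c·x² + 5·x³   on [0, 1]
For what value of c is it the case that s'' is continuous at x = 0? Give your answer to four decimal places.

-8.6667

s_0''(x) = -16/3 - 12·(x + 1), so s_0''(0) = -52/3. On the right, s_1''(0) = 2c, so c = -26/3.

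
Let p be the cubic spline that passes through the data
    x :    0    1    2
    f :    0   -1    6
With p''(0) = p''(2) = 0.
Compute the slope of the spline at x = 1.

3

Let m_i = p''(x_i). Step sizes h_i = 1, 1; slopes of the chords Δ_i = (y_(i+1) - y_i)/h_i = -1, 7.
  1·m_0 + 4·m_1 + 1·m_2 = 6(Δ_1 - Δ_0) = 48
Natural end conditions: m_0 = m_2 = 0.
Solving: m_0 = 0, m_1 = 12, m_2 = 0.
On [1, 2], p'(x) = b_1 + 2c_1·(x - 1) + 3d_1·(x - 1)² with b_1 = Δ_1 - h_1(2m_1 + m_2)/6 = 3, c_1 = m_1/2 = 6, d_1 = (m_2 - m_1)/(6h_1) = -2. So p'(1) = 3.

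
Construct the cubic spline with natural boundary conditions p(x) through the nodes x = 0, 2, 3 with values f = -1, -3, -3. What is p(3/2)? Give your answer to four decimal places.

-2.7188

Write M_i for p''(x_i). With h_i = 2, 1 and divided differences Δ_i = -1, 0, the continuity of p' gives the tridiagonal system
  2·M_0 + 6·M_1 + 1·M_2 = 6(Δ_1 - Δ_0) = 6
Natural end conditions: M_0 = M_2 = 0.
Solving: M_0 = 0, M_1 = 1, M_2 = 0.
On [0, 2], p(x) = -1 - 4/3·x + 0·x² + 1/12·x³.
With x = 3/2: p(3/2) = -87/32.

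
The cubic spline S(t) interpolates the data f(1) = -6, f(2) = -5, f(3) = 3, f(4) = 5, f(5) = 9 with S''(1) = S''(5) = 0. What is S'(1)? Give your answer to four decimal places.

Write m_i for S''(x_i). With h_i = 1, 1, 1, 1 and divided differences Δ_i = 1, 8, 2, 4, the continuity of S' gives the tridiagonal system
  1·m_0 + 4·m_1 + 1·m_2 = 6(Δ_1 - Δ_0) = 42
  1·m_1 + 4·m_2 + 1·m_3 = 6(Δ_2 - Δ_1) = -36
  1·m_2 + 4·m_3 + 1·m_4 = 6(Δ_3 - Δ_2) = 12
Natural end conditions: m_0 = m_4 = 0.
Solving: m_0 = 0, m_1 = 393/28, m_2 = -99/7, m_3 = 183/28, m_4 = 0.
On [1, 2], S'(t) = b_0 + 2c_0·(t - 1) + 3d_0·(t - 1)² with b_0 = Δ_0 - h_0(2m_0 + m_1)/6 = -75/56, c_0 = m_0/2 = 0, d_0 = (m_1 - m_0)/(6h_0) = 131/56. So S'(1) = -75/56.

-1.3393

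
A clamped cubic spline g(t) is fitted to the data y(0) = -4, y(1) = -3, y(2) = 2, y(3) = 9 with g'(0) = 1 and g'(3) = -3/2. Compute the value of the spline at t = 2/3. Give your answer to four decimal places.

With M_i denoting the second derivative at x_i, h_i = 1, 1, 1, and Δ_i = (y_(i+1) − y_i)/h_i = 1, 5, 7:
  1·M_0 + 4·M_1 + 1·M_2 = 6(Δ_1 - Δ_0) = 24
  1·M_1 + 4·M_2 + 1·M_3 = 6(Δ_2 - Δ_1) = 12
Clamped end conditions give two more equations: 2h_0·M_0 + h_0·M_1 = 6(Δ_0 - g'(0)) = 0 and h_2·M_2 + 2h_2·M_3 = 6(g'(3) - Δ_2) = -51.
Hence M_0 = -31/15, M_1 = 62/15, M_2 = 143/15, M_3 = -454/15.
On [0, 1], g(t) = -4 + 1·t - 31/30·t² + 31/30·t³.
With t = 2/3: g(2/3) = -1412/405.

-3.4864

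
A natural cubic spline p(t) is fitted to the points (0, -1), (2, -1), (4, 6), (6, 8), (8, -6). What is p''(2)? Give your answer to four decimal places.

Write M_i for p''(x_i). With h_i = 2, 2, 2, 2 and divided differences Δ_i = 0, 7/2, 1, -7, the continuity of p' gives the tridiagonal system
  2·M_0 + 8·M_1 + 2·M_2 = 6(Δ_1 - Δ_0) = 21
  2·M_1 + 8·M_2 + 2·M_3 = 6(Δ_2 - Δ_1) = -15
  2·M_2 + 8·M_3 + 2·M_4 = 6(Δ_3 - Δ_2) = -48
Natural end conditions: M_0 = M_4 = 0.
Solving: M_0 = 0, M_1 = 327/112, M_2 = -33/28, M_3 = -639/112, M_4 = 0.

2.9196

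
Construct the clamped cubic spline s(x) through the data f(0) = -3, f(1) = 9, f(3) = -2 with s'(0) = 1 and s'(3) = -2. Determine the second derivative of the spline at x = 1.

-33

Let M_i = s''(x_i). Step sizes h_i = 1, 2; slopes of the chords Δ_i = (y_(i+1) - y_i)/h_i = 12, -11/2.
  1·M_0 + 6·M_1 + 2·M_2 = 6(Δ_1 - Δ_0) = -105
Clamped end conditions give two more equations: 2h_0·M_0 + h_0·M_1 = 6(Δ_0 - s'(0)) = 66 and h_1·M_1 + 2h_1·M_2 = 6(s'(3) - Δ_1) = 21.
Hence M_0 = 99/2, M_1 = -33, M_2 = 87/4.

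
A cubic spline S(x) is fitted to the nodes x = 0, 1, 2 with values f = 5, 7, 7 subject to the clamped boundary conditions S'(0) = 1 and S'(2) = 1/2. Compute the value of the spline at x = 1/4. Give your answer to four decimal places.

5.4004

Write M_i for S''(x_i). With h_i = 1, 1 and divided differences Δ_i = 2, 0, the continuity of S' gives the tridiagonal system
  1·M_0 + 4·M_1 + 1·M_2 = 6(Δ_1 - Δ_0) = -12
Clamped end conditions give two more equations: 2h_0·M_0 + h_0·M_1 = 6(Δ_0 - S'(0)) = 6 and h_1·M_1 + 2h_1·M_2 = 6(S'(2) - Δ_1) = 3.
Solving the tridiagonal system: M_0 = 23/4, M_1 = -11/2, M_2 = 17/4.
On [0, 1], S(x) = 5 + 1·x + 23/8·x² - 15/8·x³.
With x = 1/4: S(1/4) = 2765/512.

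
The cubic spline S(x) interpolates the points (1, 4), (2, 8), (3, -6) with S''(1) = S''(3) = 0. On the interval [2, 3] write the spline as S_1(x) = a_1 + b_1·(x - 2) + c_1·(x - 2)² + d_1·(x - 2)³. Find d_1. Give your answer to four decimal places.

4.5000

Put σ_i = S'' at the i-th knot. Here h = (1, 1) and Δ = (4, -14), so the interior equations h_(i-1)·σ_(i-1) + 2(h_(i-1)+h_i)·σ_i + h_i·σ_(i+1) = 6(Δ_i − Δ_(i-1)) read
  1·σ_0 + 4·σ_1 + 1·σ_2 = 6(Δ_1 - Δ_0) = -108
Natural end conditions: σ_0 = σ_2 = 0.
Solving: σ_0 = 0, σ_1 = -27, σ_2 = 0.
On [2, 3], with S_1(x) = a_1 + b_1·(x - 2) + c_1·(x - 2)² + d_1·(x - 2)³: c_1 = σ_1/2 = -27/2, d_1 = (σ_2 - σ_1)/(6h_1) = 9/2, b_1 = Δ_1 - h_1(2σ_1 + σ_2)/6 = -5.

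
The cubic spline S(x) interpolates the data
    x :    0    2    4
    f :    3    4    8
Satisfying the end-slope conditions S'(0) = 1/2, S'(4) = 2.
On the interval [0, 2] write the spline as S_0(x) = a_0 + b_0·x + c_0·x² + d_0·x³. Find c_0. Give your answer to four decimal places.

-0.3750

Write m_i for S''(x_i). With h_i = 2, 2 and divided differences Δ_i = 1/2, 2, the continuity of S' gives the tridiagonal system
  2·m_0 + 8·m_1 + 2·m_2 = 6(Δ_1 - Δ_0) = 9
Clamped end conditions give two more equations: 2h_0·m_0 + h_0·m_1 = 6(Δ_0 - S'(0)) = 0 and h_1·m_1 + 2h_1·m_2 = 6(S'(4) - Δ_1) = 0.
Forward elimination and back-substitution give m_0 = -3/4, m_1 = 3/2, m_2 = -3/4.
On [0, 2], with S_0(x) = a_0 + b_0·x + c_0·x² + d_0·x³: c_0 = m_0/2 = -3/8, d_0 = (m_1 - m_0)/(6h_0) = 3/16, b_0 = Δ_0 - h_0(2m_0 + m_1)/6 = 1/2.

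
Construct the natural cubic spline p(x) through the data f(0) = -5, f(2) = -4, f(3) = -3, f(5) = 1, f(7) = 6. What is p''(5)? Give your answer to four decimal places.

0.1523

With σ_i denoting the second derivative at x_i, h_i = 2, 1, 2, 2, and Δ_i = (y_(i+1) − y_i)/h_i = 1/2, 1, 2, 5/2:
  2·σ_0 + 6·σ_1 + 1·σ_2 = 6(Δ_1 - Δ_0) = 3
  1·σ_1 + 6·σ_2 + 2·σ_3 = 6(Δ_2 - Δ_1) = 6
  2·σ_2 + 8·σ_3 + 2·σ_4 = 6(Δ_3 - Δ_2) = 3
Natural end conditions: σ_0 = σ_4 = 0.
Solving the tridiagonal system: σ_0 = 0, σ_1 = 45/128, σ_2 = 57/64, σ_3 = 39/256, σ_4 = 0.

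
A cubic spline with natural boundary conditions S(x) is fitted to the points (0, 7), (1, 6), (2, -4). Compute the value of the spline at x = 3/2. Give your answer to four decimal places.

1.8438

Put M_i = S'' at the i-th knot. Here h = (1, 1) and Δ = (-1, -10), so the interior equations h_(i-1)·M_(i-1) + 2(h_(i-1)+h_i)·M_i + h_i·M_(i+1) = 6(Δ_i − Δ_(i-1)) read
  1·M_0 + 4·M_1 + 1·M_2 = 6(Δ_1 - Δ_0) = -54
Natural end conditions: M_0 = M_2 = 0.
Solving the tridiagonal system: M_0 = 0, M_1 = -27/2, M_2 = 0.
On [1, 2], S(x) = 6 - 11/2·(x - 1) - 27/4·(x - 1)² + 9/4·(x - 1)³.
With (x - 1) = 1/2: S(3/2) = 59/32.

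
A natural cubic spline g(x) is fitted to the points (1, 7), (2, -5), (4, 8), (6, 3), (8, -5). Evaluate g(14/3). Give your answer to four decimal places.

9.1210

With σ_i denoting the second derivative at x_i, h_i = 1, 2, 2, 2, and Δ_i = (y_(i+1) − y_i)/h_i = -12, 13/2, -5/2, -4:
  1·σ_0 + 6·σ_1 + 2·σ_2 = 6(Δ_1 - Δ_0) = 111
  2·σ_1 + 8·σ_2 + 2·σ_3 = 6(Δ_2 - Δ_1) = -54
  2·σ_2 + 8·σ_3 + 2·σ_4 = 6(Δ_3 - Δ_2) = -9
Natural end conditions: σ_0 = σ_4 = 0.
Forward elimination and back-substitution give σ_0 = 0, σ_1 = 936/41, σ_2 = -1065/82, σ_3 = 87/41, σ_4 = 0.
On [4, 6], g(x) = 8 + 447/82·(x - 4) - 1065/164·(x - 4)² + 413/328·(x - 4)³.
With (x - 4) = 2/3: g(14/3) = 10097/1107.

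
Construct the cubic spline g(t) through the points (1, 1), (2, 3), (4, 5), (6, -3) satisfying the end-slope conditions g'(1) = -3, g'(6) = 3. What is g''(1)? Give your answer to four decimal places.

With M_i denoting the second derivative at x_i, h_i = 1, 2, 2, and Δ_i = (y_(i+1) − y_i)/h_i = 2, 1, -4:
  1·M_0 + 6·M_1 + 2·M_2 = 6(Δ_1 - Δ_0) = -6
  2·M_1 + 8·M_2 + 2·M_3 = 6(Δ_2 - Δ_1) = -30
Clamped end conditions give two more equations: 2h_0·M_0 + h_0·M_1 = 6(Δ_0 - g'(1)) = 30 and h_2·M_2 + 2h_2·M_3 = 6(g'(6) - Δ_2) = 42.
Solving: M_0 = 360/23, M_1 = -30/23, M_2 = -159/23, M_3 = 321/23.

15.6522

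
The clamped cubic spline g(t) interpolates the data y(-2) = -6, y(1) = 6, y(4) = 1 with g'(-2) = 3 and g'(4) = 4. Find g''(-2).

Write m_i for g''(x_i). With h_i = 3, 3 and divided differences Δ_i = 4, -5/3, the continuity of g' gives the tridiagonal system
  3·m_0 + 12·m_1 + 3·m_2 = 6(Δ_1 - Δ_0) = -34
Clamped end conditions give two more equations: 2h_0·m_0 + h_0·m_1 = 6(Δ_0 - g'(-2)) = 6 and h_1·m_1 + 2h_1·m_2 = 6(g'(4) - Δ_1) = 34.
Hence m_0 = 4, m_1 = -6, m_2 = 26/3.

4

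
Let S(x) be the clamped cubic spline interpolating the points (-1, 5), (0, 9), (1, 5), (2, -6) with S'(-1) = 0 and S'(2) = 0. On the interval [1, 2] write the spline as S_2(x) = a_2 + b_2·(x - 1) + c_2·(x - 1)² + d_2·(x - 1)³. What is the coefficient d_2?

Put M_i = S'' at the i-th knot. Here h = (1, 1, 1) and Δ = (4, -4, -11), so the interior equations h_(i-1)·M_(i-1) + 2(h_(i-1)+h_i)·M_i + h_i·M_(i+1) = 6(Δ_i − Δ_(i-1)) read
  1·M_0 + 4·M_1 + 1·M_2 = 6(Δ_1 - Δ_0) = -48
  1·M_1 + 4·M_2 + 1·M_3 = 6(Δ_2 - Δ_1) = -42
Clamped end conditions give two more equations: 2h_0·M_0 + h_0·M_1 = 6(Δ_0 - S'(-1)) = 24 and h_2·M_2 + 2h_2·M_3 = 6(S'(2) - Δ_2) = 66.
Solving: M_0 = 18, M_1 = -12, M_2 = -18, M_3 = 42.
On [1, 2], with S_2(x) = a_2 + b_2·(x - 1) + c_2·(x - 1)² + d_2·(x - 1)³: c_2 = M_2/2 = -9, d_2 = (M_3 - M_2)/(6h_2) = 10, b_2 = Δ_2 - h_2(2M_2 + M_3)/6 = -12.

10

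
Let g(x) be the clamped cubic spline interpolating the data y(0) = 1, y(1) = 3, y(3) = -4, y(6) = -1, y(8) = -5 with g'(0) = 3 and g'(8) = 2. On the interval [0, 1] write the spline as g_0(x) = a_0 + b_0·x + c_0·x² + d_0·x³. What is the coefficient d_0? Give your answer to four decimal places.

-1.3901

Put m_i = g'' at the i-th knot. Here h = (1, 2, 3, 2) and Δ = (2, -7/2, 1, -2), so the interior equations h_(i-1)·m_(i-1) + 2(h_(i-1)+h_i)·m_i + h_i·m_(i+1) = 6(Δ_i − Δ_(i-1)) read
  1·m_0 + 6·m_1 + 2·m_2 = 6(Δ_1 - Δ_0) = -33
  2·m_1 + 10·m_2 + 3·m_3 = 6(Δ_2 - Δ_1) = 27
  3·m_2 + 10·m_3 + 2·m_4 = 6(Δ_3 - Δ_2) = -18
Clamped end conditions give two more equations: 2h_0·m_0 + h_0·m_1 = 6(Δ_0 - g'(0)) = -6 and h_3·m_3 + 2h_3·m_4 = 6(g'(8) - Δ_3) = 24.
Solving the tridiagonal system: m_0 = 71/91, m_1 = -688/91, m_2 = 527/91, m_3 = -479/91, m_4 = 1571/182.
On [0, 1], with g_0(x) = a_0 + b_0·x + c_0·x² + d_0·x³: c_0 = m_0/2 = 71/182, d_0 = (m_1 - m_0)/(6h_0) = -253/182, b_0 = Δ_0 - h_0(2m_0 + m_1)/6 = 3.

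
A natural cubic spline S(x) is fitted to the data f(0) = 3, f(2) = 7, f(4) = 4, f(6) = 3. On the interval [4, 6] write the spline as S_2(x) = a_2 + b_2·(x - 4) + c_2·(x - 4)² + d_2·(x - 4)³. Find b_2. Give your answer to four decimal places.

Put M_i = S'' at the i-th knot. Here h = (2, 2, 2) and Δ = (2, -3/2, -1/2), so the interior equations h_(i-1)·M_(i-1) + 2(h_(i-1)+h_i)·M_i + h_i·M_(i+1) = 6(Δ_i − Δ_(i-1)) read
  2·M_0 + 8·M_1 + 2·M_2 = 6(Δ_1 - Δ_0) = -21
  2·M_1 + 8·M_2 + 2·M_3 = 6(Δ_2 - Δ_1) = 6
Natural end conditions: M_0 = M_3 = 0.
Forward elimination and back-substitution give M_0 = 0, M_1 = -3, M_2 = 3/2, M_3 = 0.
On [4, 6], with S_2(x) = a_2 + b_2·(x - 4) + c_2·(x - 4)² + d_2·(x - 4)³: c_2 = M_2/2 = 3/4, d_2 = (M_3 - M_2)/(6h_2) = -1/8, b_2 = Δ_2 - h_2(2M_2 + M_3)/6 = -3/2.

-1.5000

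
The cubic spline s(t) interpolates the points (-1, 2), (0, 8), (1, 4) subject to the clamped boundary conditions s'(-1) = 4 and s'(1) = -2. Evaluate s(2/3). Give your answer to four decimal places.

Write M_i for s''(x_i). With h_i = 1, 1 and divided differences Δ_i = 6, -4, the continuity of s' gives the tridiagonal system
  1·M_0 + 4·M_1 + 1·M_2 = 6(Δ_1 - Δ_0) = -60
Clamped end conditions give two more equations: 2h_0·M_0 + h_0·M_1 = 6(Δ_0 - s'(-1)) = 12 and h_1·M_1 + 2h_1·M_2 = 6(s'(1) - Δ_1) = 12.
Forward elimination and back-substitution give M_0 = 18, M_1 = -24, M_2 = 18.
On [0, 1], s(t) = 8 + 1·t - 12·t² + 7·t³.
With t = 2/3: s(2/3) = 146/27.

5.4074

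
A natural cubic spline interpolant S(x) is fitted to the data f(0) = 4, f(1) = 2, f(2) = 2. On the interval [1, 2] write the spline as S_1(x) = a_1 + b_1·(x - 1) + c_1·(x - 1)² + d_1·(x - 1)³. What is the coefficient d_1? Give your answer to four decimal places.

Put M_i = S'' at the i-th knot. Here h = (1, 1) and Δ = (-2, 0), so the interior equations h_(i-1)·M_(i-1) + 2(h_(i-1)+h_i)·M_i + h_i·M_(i+1) = 6(Δ_i − Δ_(i-1)) read
  1·M_0 + 4·M_1 + 1·M_2 = 6(Δ_1 - Δ_0) = 12
Natural end conditions: M_0 = M_2 = 0.
Hence M_0 = 0, M_1 = 3, M_2 = 0.
On [1, 2], with S_1(x) = a_1 + b_1·(x - 1) + c_1·(x - 1)² + d_1·(x - 1)³: c_1 = M_1/2 = 3/2, d_1 = (M_2 - M_1)/(6h_1) = -1/2, b_1 = Δ_1 - h_1(2M_1 + M_2)/6 = -1.

-0.5000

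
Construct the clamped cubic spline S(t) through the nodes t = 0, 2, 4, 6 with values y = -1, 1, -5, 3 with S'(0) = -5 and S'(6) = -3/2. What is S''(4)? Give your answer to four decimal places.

10.9667

Write M_i for S''(x_i). With h_i = 2, 2, 2 and divided differences Δ_i = 1, -3, 4, the continuity of S' gives the tridiagonal system
  2·M_0 + 8·M_1 + 2·M_2 = 6(Δ_1 - Δ_0) = -24
  2·M_1 + 8·M_2 + 2·M_3 = 6(Δ_2 - Δ_1) = 42
Clamped end conditions give two more equations: 2h_0·M_0 + h_0·M_1 = 6(Δ_0 - S'(0)) = 36 and h_2·M_2 + 2h_2·M_3 = 6(S'(6) - Δ_2) = -33.
Solving: M_0 = 407/30, M_1 = -137/15, M_2 = 329/30, M_3 = -206/15.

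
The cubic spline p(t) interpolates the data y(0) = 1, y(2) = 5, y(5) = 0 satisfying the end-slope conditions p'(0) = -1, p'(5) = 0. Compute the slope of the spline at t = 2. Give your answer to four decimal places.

Put M_i = p'' at the i-th knot. Here h = (2, 3) and Δ = (2, -5/3), so the interior equations h_(i-1)·M_(i-1) + 2(h_(i-1)+h_i)·M_i + h_i·M_(i+1) = 6(Δ_i − Δ_(i-1)) read
  2·M_0 + 10·M_1 + 3·M_2 = 6(Δ_1 - Δ_0) = -22
Clamped end conditions give two more equations: 2h_0·M_0 + h_0·M_1 = 6(Δ_0 - p'(0)) = 18 and h_1·M_1 + 2h_1·M_2 = 6(p'(5) - Δ_1) = 10.
Solving: M_0 = 69/10, M_1 = -24/5, M_2 = 61/15.
On [2, 5], p'(t) = b_1 + 2c_1·(t - 2) + 3d_1·(t - 2)² with b_1 = Δ_1 - h_1(2M_1 + M_2)/6 = 11/10, c_1 = M_1/2 = -12/5, d_1 = (M_2 - M_1)/(6h_1) = 133/270. So p'(2) = 11/10.

1.1000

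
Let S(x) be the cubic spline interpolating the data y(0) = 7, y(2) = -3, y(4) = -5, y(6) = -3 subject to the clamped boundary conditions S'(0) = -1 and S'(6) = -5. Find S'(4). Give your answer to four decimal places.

2.4667

Let M_i = S''(x_i). Step sizes h_i = 2, 2, 2; slopes of the chords Δ_i = (y_(i+1) - y_i)/h_i = -5, -1, 1.
  2·M_0 + 8·M_1 + 2·M_2 = 6(Δ_1 - Δ_0) = 24
  2·M_1 + 8·M_2 + 2·M_3 = 6(Δ_2 - Δ_1) = 12
Clamped end conditions give two more equations: 2h_0·M_0 + h_0·M_1 = 6(Δ_0 - S'(0)) = -24 and h_2·M_2 + 2h_2·M_3 = 6(S'(6) - Δ_2) = -36.
Solving: M_0 = -122/15, M_1 = 64/15, M_2 = 46/15, M_3 = -158/15.
On [4, 6], S'(x) = b_2 + 2c_2·(x - 4) + 3d_2·(x - 4)² with b_2 = Δ_2 - h_2(2M_2 + M_3)/6 = 37/15, c_2 = M_2/2 = 23/15, d_2 = (M_3 - M_2)/(6h_2) = -17/15. So S'(4) = 37/15.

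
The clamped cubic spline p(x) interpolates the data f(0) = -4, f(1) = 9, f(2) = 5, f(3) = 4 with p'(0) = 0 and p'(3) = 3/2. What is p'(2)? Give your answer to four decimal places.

Write M_i for p''(x_i). With h_i = 1, 1, 1 and divided differences Δ_i = 13, -4, -1, the continuity of p' gives the tridiagonal system
  1·M_0 + 4·M_1 + 1·M_2 = 6(Δ_1 - Δ_0) = -102
  1·M_1 + 4·M_2 + 1·M_3 = 6(Δ_2 - Δ_1) = 18
Clamped end conditions give two more equations: 2h_0·M_0 + h_0·M_1 = 6(Δ_0 - p'(0)) = 78 and h_2·M_2 + 2h_2·M_3 = 6(p'(3) - Δ_2) = 15.
Solving: M_0 = 307/5, M_1 = -224/5, M_2 = 79/5, M_3 = -2/5.
On [2, 3], p'(x) = b_2 + 2c_2·(x - 2) + 3d_2·(x - 2)² with b_2 = Δ_2 - h_2(2M_2 + M_3)/6 = -31/5, c_2 = M_2/2 = 79/10, d_2 = (M_3 - M_2)/(6h_2) = -27/10. So p'(2) = -31/5.

-6.2000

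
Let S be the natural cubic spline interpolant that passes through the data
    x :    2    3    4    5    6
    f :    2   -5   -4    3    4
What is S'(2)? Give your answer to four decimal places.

Let M_i = S''(x_i). Step sizes h_i = 1, 1, 1, 1; slopes of the chords Δ_i = (y_(i+1) - y_i)/h_i = -7, 1, 7, 1.
  1·M_0 + 4·M_1 + 1·M_2 = 6(Δ_1 - Δ_0) = 48
  1·M_1 + 4·M_2 + 1·M_3 = 6(Δ_2 - Δ_1) = 36
  1·M_2 + 4·M_3 + 1·M_4 = 6(Δ_3 - Δ_2) = -36
Natural end conditions: M_0 = M_4 = 0.
Solving the tridiagonal system: M_0 = 0, M_1 = 135/14, M_2 = 66/7, M_3 = -159/14, M_4 = 0.
On [2, 3], S'(x) = b_0 + 2c_0·(x - 2) + 3d_0·(x - 2)² with b_0 = Δ_0 - h_0(2M_0 + M_1)/6 = -241/28, c_0 = M_0/2 = 0, d_0 = (M_1 - M_0)/(6h_0) = 45/28. So S'(2) = -241/28.

-8.6071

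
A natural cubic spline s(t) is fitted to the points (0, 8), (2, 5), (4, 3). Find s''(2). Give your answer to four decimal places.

0.3750

Let σ_i = s''(x_i). Step sizes h_i = 2, 2; slopes of the chords Δ_i = (y_(i+1) - y_i)/h_i = -3/2, -1.
  2·σ_0 + 8·σ_1 + 2·σ_2 = 6(Δ_1 - Δ_0) = 3
Natural end conditions: σ_0 = σ_2 = 0.
Solving: σ_0 = 0, σ_1 = 3/8, σ_2 = 0.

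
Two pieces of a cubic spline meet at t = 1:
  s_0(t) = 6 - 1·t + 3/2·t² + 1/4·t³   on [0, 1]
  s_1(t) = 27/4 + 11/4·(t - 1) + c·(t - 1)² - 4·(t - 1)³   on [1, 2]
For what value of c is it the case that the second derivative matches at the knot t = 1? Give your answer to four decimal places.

2.2500

s_0''(t) = 3 + 3/2·t, so s_0''(1) = 9/2. On the right, s_1''(1) = 2c, so c = 9/4.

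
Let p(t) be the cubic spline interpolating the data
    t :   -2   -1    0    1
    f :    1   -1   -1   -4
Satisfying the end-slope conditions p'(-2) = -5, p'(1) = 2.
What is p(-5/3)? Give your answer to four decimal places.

Write M_i for p''(x_i). With h_i = 1, 1, 1 and divided differences Δ_i = -2, 0, -3, the continuity of p' gives the tridiagonal system
  1·M_0 + 4·M_1 + 1·M_2 = 6(Δ_1 - Δ_0) = 12
  1·M_1 + 4·M_2 + 1·M_3 = 6(Δ_2 - Δ_1) = -18
Clamped end conditions give two more equations: 2h_0·M_0 + h_0·M_1 = 6(Δ_0 - p'(-2)) = 18 and h_2·M_2 + 2h_2·M_3 = 6(p'(1) - Δ_2) = 30.
Forward elimination and back-substitution give M_0 = 106/15, M_1 = 58/15, M_2 = -158/15, M_3 = 304/15.
On [-2, -1], p(t) = 1 - 5·(t + 2) + 53/15·(t + 2)² - 8/15·(t + 2)³.
With (t + 2) = 1/3: p(-5/3) = -119/405.

-0.2938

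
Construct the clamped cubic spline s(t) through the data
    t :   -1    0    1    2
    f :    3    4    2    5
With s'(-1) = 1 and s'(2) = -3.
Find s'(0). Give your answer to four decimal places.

-1.4667

With σ_i denoting the second derivative at x_i, h_i = 1, 1, 1, and Δ_i = (y_(i+1) − y_i)/h_i = 1, -2, 3:
  1·σ_0 + 4·σ_1 + 1·σ_2 = 6(Δ_1 - Δ_0) = -18
  1·σ_1 + 4·σ_2 + 1·σ_3 = 6(Δ_2 - Δ_1) = 30
Clamped end conditions give two more equations: 2h_0·σ_0 + h_0·σ_1 = 6(Δ_0 - s'(-1)) = 0 and h_2·σ_2 + 2h_2·σ_3 = 6(s'(2) - Δ_2) = -36.
Solving the tridiagonal system: σ_0 = 74/15, σ_1 = -148/15, σ_2 = 248/15, σ_3 = -394/15.
On [0, 1], s'(t) = b_1 + 2c_1·t + 3d_1·t² with b_1 = Δ_1 - h_1(2σ_1 + σ_2)/6 = -22/15, c_1 = σ_1/2 = -74/15, d_1 = (σ_2 - σ_1)/(6h_1) = 22/5. So s'(0) = -22/15.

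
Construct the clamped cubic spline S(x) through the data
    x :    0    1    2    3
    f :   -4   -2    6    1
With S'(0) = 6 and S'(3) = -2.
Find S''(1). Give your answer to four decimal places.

Write M_i for S''(x_i). With h_i = 1, 1, 1 and divided differences Δ_i = 2, 8, -5, the continuity of S' gives the tridiagonal system
  1·M_0 + 4·M_1 + 1·M_2 = 6(Δ_1 - Δ_0) = 36
  1·M_1 + 4·M_2 + 1·M_3 = 6(Δ_2 - Δ_1) = -78
Clamped end conditions give two more equations: 2h_0·M_0 + h_0·M_1 = 6(Δ_0 - S'(0)) = -24 and h_2·M_2 + 2h_2·M_3 = 6(S'(3) - Δ_2) = 18.
Solving: M_0 = -70/3, M_1 = 68/3, M_2 = -94/3, M_3 = 74/3.

22.6667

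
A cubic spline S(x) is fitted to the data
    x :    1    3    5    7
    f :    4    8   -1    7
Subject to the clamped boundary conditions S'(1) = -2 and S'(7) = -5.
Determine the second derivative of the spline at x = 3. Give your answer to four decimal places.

-11.4000

Let σ_i = S''(x_i). Step sizes h_i = 2, 2, 2; slopes of the chords Δ_i = (y_(i+1) - y_i)/h_i = 2, -9/2, 4.
  2·σ_0 + 8·σ_1 + 2·σ_2 = 6(Δ_1 - Δ_0) = -39
  2·σ_1 + 8·σ_2 + 2·σ_3 = 6(Δ_2 - Δ_1) = 51
Clamped end conditions give two more equations: 2h_0·σ_0 + h_0·σ_1 = 6(Δ_0 - S'(1)) = 24 and h_2·σ_2 + 2h_2·σ_3 = 6(S'(7) - Δ_2) = -54.
Solving the tridiagonal system: σ_0 = 117/10, σ_1 = -57/5, σ_2 = 72/5, σ_3 = -207/10.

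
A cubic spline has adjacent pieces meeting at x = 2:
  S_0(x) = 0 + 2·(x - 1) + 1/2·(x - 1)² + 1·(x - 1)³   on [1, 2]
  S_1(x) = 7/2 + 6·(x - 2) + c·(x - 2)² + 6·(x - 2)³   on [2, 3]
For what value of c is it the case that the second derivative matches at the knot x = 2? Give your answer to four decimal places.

3.5000

S_0''(x) = 1 + 6·(x - 1), so S_0''(2) = 7. On the right, S_1''(2) = 2c, so c = 7/2.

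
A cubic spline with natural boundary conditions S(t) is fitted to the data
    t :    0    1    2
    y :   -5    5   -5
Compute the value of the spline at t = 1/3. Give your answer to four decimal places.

-0.1852

Let m_i = S''(x_i). Step sizes h_i = 1, 1; slopes of the chords Δ_i = (y_(i+1) - y_i)/h_i = 10, -10.
  1·m_0 + 4·m_1 + 1·m_2 = 6(Δ_1 - Δ_0) = -120
Natural end conditions: m_0 = m_2 = 0.
Solving: m_0 = 0, m_1 = -30, m_2 = 0.
On [0, 1], S(t) = -5 + 15·t + 0·t² - 5·t³.
With t = 1/3: S(1/3) = -5/27.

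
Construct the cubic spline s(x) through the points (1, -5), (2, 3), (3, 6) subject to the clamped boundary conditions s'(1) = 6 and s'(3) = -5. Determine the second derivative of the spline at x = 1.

8

Write m_i for s''(x_i). With h_i = 1, 1 and divided differences Δ_i = 8, 3, the continuity of s' gives the tridiagonal system
  1·m_0 + 4·m_1 + 1·m_2 = 6(Δ_1 - Δ_0) = -30
Clamped end conditions give two more equations: 2h_0·m_0 + h_0·m_1 = 6(Δ_0 - s'(1)) = 12 and h_1·m_1 + 2h_1·m_2 = 6(s'(3) - Δ_1) = -48.
Solving: m_0 = 8, m_1 = -4, m_2 = -22.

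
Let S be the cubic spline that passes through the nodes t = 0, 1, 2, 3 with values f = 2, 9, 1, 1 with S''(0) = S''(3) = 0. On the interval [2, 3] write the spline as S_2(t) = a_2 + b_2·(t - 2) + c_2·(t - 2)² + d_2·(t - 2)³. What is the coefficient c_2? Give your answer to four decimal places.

Let m_i = S''(x_i). Step sizes h_i = 1, 1, 1; slopes of the chords Δ_i = (y_(i+1) - y_i)/h_i = 7, -8, 0.
  1·m_0 + 4·m_1 + 1·m_2 = 6(Δ_1 - Δ_0) = -90
  1·m_1 + 4·m_2 + 1·m_3 = 6(Δ_2 - Δ_1) = 48
Natural end conditions: m_0 = m_3 = 0.
Forward elimination and back-substitution give m_0 = 0, m_1 = -136/5, m_2 = 94/5, m_3 = 0.
On [2, 3], with S_2(t) = a_2 + b_2·(t - 2) + c_2·(t - 2)² + d_2·(t - 2)³: c_2 = m_2/2 = 47/5, d_2 = (m_3 - m_2)/(6h_2) = -47/15, b_2 = Δ_2 - h_2(2m_2 + m_3)/6 = -94/15.

9.4000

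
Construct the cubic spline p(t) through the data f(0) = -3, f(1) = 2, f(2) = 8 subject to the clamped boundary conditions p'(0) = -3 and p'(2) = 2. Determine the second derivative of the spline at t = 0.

Write m_i for p''(x_i). With h_i = 1, 1 and divided differences Δ_i = 5, 6, the continuity of p' gives the tridiagonal system
  1·m_0 + 4·m_1 + 1·m_2 = 6(Δ_1 - Δ_0) = 6
Clamped end conditions give two more equations: 2h_0·m_0 + h_0·m_1 = 6(Δ_0 - p'(0)) = 48 and h_1·m_1 + 2h_1·m_2 = 6(p'(2) - Δ_1) = -24.
Solving: m_0 = 25, m_1 = -2, m_2 = -11.

25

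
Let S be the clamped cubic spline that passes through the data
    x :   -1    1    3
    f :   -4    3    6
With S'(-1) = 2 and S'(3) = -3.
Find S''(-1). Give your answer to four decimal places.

2.5000

Write σ_i for S''(x_i). With h_i = 2, 2 and divided differences Δ_i = 7/2, 3/2, the continuity of S' gives the tridiagonal system
  2·σ_0 + 8·σ_1 + 2·σ_2 = 6(Δ_1 - Δ_0) = -12
Clamped end conditions give two more equations: 2h_0·σ_0 + h_0·σ_1 = 6(Δ_0 - S'(-1)) = 9 and h_1·σ_1 + 2h_1·σ_2 = 6(S'(3) - Δ_1) = -27.
Solving the tridiagonal system: σ_0 = 5/2, σ_1 = -1/2, σ_2 = -13/2.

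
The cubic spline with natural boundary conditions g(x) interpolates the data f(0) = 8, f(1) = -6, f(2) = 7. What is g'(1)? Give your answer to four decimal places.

-0.5000

With m_i denoting the second derivative at x_i, h_i = 1, 1, and Δ_i = (y_(i+1) − y_i)/h_i = -14, 13:
  1·m_0 + 4·m_1 + 1·m_2 = 6(Δ_1 - Δ_0) = 162
Natural end conditions: m_0 = m_2 = 0.
Solving: m_0 = 0, m_1 = 81/2, m_2 = 0.
On [1, 2], g'(x) = b_1 + 2c_1·(x - 1) + 3d_1·(x - 1)² with b_1 = Δ_1 - h_1(2m_1 + m_2)/6 = -1/2, c_1 = m_1/2 = 81/4, d_1 = (m_2 - m_1)/(6h_1) = -27/4. So g'(1) = -1/2.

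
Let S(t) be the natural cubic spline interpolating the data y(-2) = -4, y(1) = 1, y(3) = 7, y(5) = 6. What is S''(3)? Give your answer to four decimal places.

-2.9737

Let M_i = S''(x_i). Step sizes h_i = 3, 2, 2; slopes of the chords Δ_i = (y_(i+1) - y_i)/h_i = 5/3, 3, -1/2.
  3·M_0 + 10·M_1 + 2·M_2 = 6(Δ_1 - Δ_0) = 8
  2·M_1 + 8·M_2 + 2·M_3 = 6(Δ_2 - Δ_1) = -21
Natural end conditions: M_0 = M_3 = 0.
Solving: M_0 = 0, M_1 = 53/38, M_2 = -113/38, M_3 = 0.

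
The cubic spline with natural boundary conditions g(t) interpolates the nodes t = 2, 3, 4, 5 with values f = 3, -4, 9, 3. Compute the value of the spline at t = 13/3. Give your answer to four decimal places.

9.3704

Let m_i = g''(x_i). Step sizes h_i = 1, 1, 1; slopes of the chords Δ_i = (y_(i+1) - y_i)/h_i = -7, 13, -6.
  1·m_0 + 4·m_1 + 1·m_2 = 6(Δ_1 - Δ_0) = 120
  1·m_1 + 4·m_2 + 1·m_3 = 6(Δ_2 - Δ_1) = -114
Natural end conditions: m_0 = m_3 = 0.
Solving the tridiagonal system: m_0 = 0, m_1 = 198/5, m_2 = -192/5, m_3 = 0.
On [4, 5], g(t) = 9 + 34/5·(t - 4) - 96/5·(t - 4)² + 32/5·(t - 4)³.
With (t - 4) = 1/3: g(13/3) = 253/27.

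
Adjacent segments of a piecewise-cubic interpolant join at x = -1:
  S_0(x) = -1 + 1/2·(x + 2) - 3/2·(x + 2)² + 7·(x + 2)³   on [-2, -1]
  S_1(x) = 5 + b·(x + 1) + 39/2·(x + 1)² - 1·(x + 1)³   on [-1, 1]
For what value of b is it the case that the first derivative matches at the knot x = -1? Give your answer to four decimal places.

18.5000

S_0'(x) = 1/2 - 3·(x + 2) + 21·(x + 2)², so S_0'(-1) = 37/2. On the right, S_1'(-1) = b, so b = 37/2.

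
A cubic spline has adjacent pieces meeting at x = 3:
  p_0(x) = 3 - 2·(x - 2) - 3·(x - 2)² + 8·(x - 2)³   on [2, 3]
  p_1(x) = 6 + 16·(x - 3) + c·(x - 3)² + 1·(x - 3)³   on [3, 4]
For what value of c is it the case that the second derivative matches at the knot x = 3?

p_0''(x) = -6 + 48·(x - 2), so p_0''(3) = 42. On the right, p_1''(3) = 2c, so c = 21.

21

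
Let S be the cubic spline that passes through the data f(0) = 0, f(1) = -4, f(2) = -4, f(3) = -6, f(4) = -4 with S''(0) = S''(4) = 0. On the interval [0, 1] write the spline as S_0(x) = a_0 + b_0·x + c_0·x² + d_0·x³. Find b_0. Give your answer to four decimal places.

Let M_i = S''(x_i). Step sizes h_i = 1, 1, 1, 1; slopes of the chords Δ_i = (y_(i+1) - y_i)/h_i = -4, 0, -2, 2.
  1·M_0 + 4·M_1 + 1·M_2 = 6(Δ_1 - Δ_0) = 24
  1·M_1 + 4·M_2 + 1·M_3 = 6(Δ_2 - Δ_1) = -12
  1·M_2 + 4·M_3 + 1·M_4 = 6(Δ_3 - Δ_2) = 24
Natural end conditions: M_0 = M_4 = 0.
Hence M_0 = 0, M_1 = 54/7, M_2 = -48/7, M_3 = 54/7, M_4 = 0.
On [0, 1], with S_0(x) = a_0 + b_0·x + c_0·x² + d_0·x³: c_0 = M_0/2 = 0, d_0 = (M_1 - M_0)/(6h_0) = 9/7, b_0 = Δ_0 - h_0(2M_0 + M_1)/6 = -37/7.

-5.2857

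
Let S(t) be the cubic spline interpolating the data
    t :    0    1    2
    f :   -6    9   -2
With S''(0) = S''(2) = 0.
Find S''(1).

Put σ_i = S'' at the i-th knot. Here h = (1, 1) and Δ = (15, -11), so the interior equations h_(i-1)·σ_(i-1) + 2(h_(i-1)+h_i)·σ_i + h_i·σ_(i+1) = 6(Δ_i − Δ_(i-1)) read
  1·σ_0 + 4·σ_1 + 1·σ_2 = 6(Δ_1 - Δ_0) = -156
Natural end conditions: σ_0 = σ_2 = 0.
Solving the tridiagonal system: σ_0 = 0, σ_1 = -39, σ_2 = 0.

-39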